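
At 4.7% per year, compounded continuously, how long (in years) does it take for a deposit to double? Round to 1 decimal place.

e^(0.047t) = 2, so 0.047t = ln 2 ≈ 0.69315.
t ≈ 0.69315/0.047 ≈ 14.7478.

14.7 years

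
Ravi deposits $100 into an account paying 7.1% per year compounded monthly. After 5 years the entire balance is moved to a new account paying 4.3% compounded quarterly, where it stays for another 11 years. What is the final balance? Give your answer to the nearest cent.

Phase 1: 100·(1 + 0.071/12)^60 ≈ 142.4690.
Phase 2: 142.4690·(1 + 0.01075)^44 ≈ 228.0580.

$228.06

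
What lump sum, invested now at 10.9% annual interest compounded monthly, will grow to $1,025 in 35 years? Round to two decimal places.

Growth factor = (1 + 0.109/12)^420 ≈ 44.60195773.
P = 1,025/44.60195773 ≈ 22.9811.

$22.98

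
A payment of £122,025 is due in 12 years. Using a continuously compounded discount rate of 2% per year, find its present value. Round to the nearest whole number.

£95,988

P = A·e^(−rt) = 122,025·e^(−0.24).
e^(−0.24) ≈ 0.786627861067, so P ≈ 95,988.2647.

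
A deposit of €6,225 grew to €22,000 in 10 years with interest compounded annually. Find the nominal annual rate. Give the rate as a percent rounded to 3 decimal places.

13.456%

The 10-period growth factor is 22,000/6,225 = 3.53414.
r = 3.53414^(1/10) − 1 ≈ 0.134562, i.e. 13.45623%.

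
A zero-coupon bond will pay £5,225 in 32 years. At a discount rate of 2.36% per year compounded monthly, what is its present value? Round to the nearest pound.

Periodic rate = 2.36%/12 = 0.00196667; 384 periods.
P = 5,225/(1 + 0.0236/12)^384 ≈ 5,225/2.126459434 ≈ 2,457.1360.

£2,457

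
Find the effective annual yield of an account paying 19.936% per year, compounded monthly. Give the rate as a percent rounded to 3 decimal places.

21.862%

One year is 12 periods at 0.0166133 each: (1 + 0.0166133)^12 ≈ 1.218624.
EAR = 1.218624 − 1 ≈ 21.86237%.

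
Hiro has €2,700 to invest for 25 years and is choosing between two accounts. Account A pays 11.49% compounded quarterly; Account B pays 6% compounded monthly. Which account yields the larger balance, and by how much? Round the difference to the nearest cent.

A: (1 + 0.028725)^100 ≈ 16.97967665, so 2,700 × 16.97967665 ≈ 45,845.1270.
B: (1 + 0.005)^300 ≈ 4.4649698122, so 2,700 × 4.4649698122 ≈ 12,055.4185.
Difference ≈ 33,789.7085 in favor of A.

Account A, by €33,789.71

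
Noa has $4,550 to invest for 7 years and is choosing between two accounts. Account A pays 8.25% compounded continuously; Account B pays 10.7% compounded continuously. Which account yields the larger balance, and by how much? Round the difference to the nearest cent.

Account B, by $1,516.54

A: e^(0.0825·7) = e^0.5775 ≈ 1.781578911, so 4,550 × 1.781578911 ≈ 8,106.1840.
B: e^(0.107·7) = e^0.749 ≈ 2.114884075, so 4,550 × 2.114884075 ≈ 9,622.7225.
Difference ≈ 1,516.5385 in favor of B.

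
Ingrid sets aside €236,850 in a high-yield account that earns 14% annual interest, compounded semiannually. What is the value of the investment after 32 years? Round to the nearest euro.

€17,990,166

Periodic rate = 14%/2 = 0.07; periods = 2·32 = 64.
A = 236,850·(1 + 0.07)^64 ≈ 236,850·75.955945088464 ≈ 17,990,165.5942.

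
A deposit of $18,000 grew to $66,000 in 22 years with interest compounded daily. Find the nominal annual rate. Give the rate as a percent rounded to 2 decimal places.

5.91%

(1 + r/365)^8030 = 66,000/18,000 = 3.66667.
1 + r/365 = 3.66667^(1/8030) ≈ 1.000162, so r/365 ≈ 0.000161817.
r ≈ 365·0.000161817 = 5.90631%.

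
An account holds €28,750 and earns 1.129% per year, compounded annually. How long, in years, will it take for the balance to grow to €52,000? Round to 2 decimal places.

52.79 years

(1 + 0.01129)^t = 52,000/28,750 = 1.8087.
t·ln(1 + 0.01129) = ln(1.8087); t = 0.59261/0.0112267 ≈ 52.7852.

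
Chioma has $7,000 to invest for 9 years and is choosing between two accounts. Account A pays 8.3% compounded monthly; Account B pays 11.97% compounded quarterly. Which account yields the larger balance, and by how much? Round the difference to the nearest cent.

Account B, by $5,498.17

Account A growth factor: (1 + 0.083/12)^108 ≈ 2.1052378966; balance ≈ 14,736.6653.
Account B growth factor: (1 + 0.029925)^36 ≈ 2.8906905726; balance ≈ 20,234.8340.
Account B is larger by 5,498.1687.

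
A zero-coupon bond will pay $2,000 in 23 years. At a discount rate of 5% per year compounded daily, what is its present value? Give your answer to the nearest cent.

Periodic rate = 5%/365 = 0.000136986; 8395 periods.
P = 2,000/(1 + 0.05/365)^8395 ≈ 2,000/3.15794418 ≈ 633.3234.

$633.32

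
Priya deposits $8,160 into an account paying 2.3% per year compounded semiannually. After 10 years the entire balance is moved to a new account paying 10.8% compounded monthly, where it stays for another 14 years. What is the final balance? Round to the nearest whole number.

$46,209

After 10 years at 2.3%: 8,160 × 1.256949247 ≈ 10,256.7059.
Then 14 years at 10.8%: 10,256.7059 × 4.5052192157 ≈ 46,208.7083.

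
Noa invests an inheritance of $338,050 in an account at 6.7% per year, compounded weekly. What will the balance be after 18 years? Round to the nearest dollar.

$1,128,244

Periodic rate = 6.7%/52 = 0.00128846; periods = 52·18 = 936.
A = 338,050·(1 + 0.067/52)^936 ≈ 338,050·3.337505676075 ≈ 1,128,243.7938.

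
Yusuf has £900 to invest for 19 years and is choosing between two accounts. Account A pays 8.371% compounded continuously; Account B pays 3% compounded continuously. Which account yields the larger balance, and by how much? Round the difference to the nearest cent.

A: e^(0.08371·19) = e^1.59049 ≈ 4.906152354, so 900 × 4.906152354 ≈ 4,415.5371.
B: e^(0.03·19) = e^0.57 ≈ 1.768267051, so 900 × 1.768267051 ≈ 1,591.4403.
Difference ≈ 2,824.0968 in favor of A.

Account A, by £2,824.10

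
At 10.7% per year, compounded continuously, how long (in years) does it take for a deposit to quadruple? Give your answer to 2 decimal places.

12.96 years

e^(0.107t) = 4, so 0.107t = ln 4 ≈ 1.3863.
t ≈ 1.3863/0.107 ≈ 12.9560.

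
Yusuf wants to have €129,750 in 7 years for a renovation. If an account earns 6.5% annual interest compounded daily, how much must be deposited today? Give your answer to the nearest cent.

Growth factor = (1 + 0.065/365)^2555 ≈ 1.57610953529.
P = 129,750/1.57610953529 ≈ 82,322.9586.

€82,322.96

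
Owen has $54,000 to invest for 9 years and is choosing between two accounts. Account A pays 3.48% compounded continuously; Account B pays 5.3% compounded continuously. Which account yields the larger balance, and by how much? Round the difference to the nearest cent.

Account B, by $13,145.67

A: e^(0.0348·9) = e^0.3132 ≈ 1.3677950627, so 54,000 × 1.3677950627 ≈ 73,860.9334.
B: e^(0.053·9) = e^0.477 ≈ 1.6112334441, so 54,000 × 1.6112334441 ≈ 87,006.6060.
Difference ≈ 13,145.6726 in favor of B.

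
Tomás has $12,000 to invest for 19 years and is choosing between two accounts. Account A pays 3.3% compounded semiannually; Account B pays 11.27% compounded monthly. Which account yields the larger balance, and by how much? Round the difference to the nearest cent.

Account A growth factor: (1 + 0.0165)^38 ≈ 1.8624325489; balance ≈ 22,349.1906.
Account B growth factor: (1 + 0.1127/12)^228 ≈ 8.42587500147; balance ≈ 101,110.5000.
Account B is larger by 78,761.3094.

Account B, by $78,761.31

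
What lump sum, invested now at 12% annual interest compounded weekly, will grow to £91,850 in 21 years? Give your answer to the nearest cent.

£7,411.70

Growth factor = (1 + 0.12/52)^1092 ≈ 12.392565958.
P = 91,850/12.392565958 ≈ 7,411.7015.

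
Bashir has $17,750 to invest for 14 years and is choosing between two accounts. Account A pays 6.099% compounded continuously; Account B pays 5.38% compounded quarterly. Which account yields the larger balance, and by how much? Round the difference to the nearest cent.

Account A, by $4,180.93

A: e^(0.06099·14) = e^0.85386 ≈ 2.3486953411, so 17,750 × 2.3486953411 ≈ 41,689.3423.
B: (1 + 0.01345)^56 ≈ 2.1131499368, so 17,750 × 2.1131499368 ≈ 37,508.4114.
Difference ≈ 4,180.9309 in favor of A.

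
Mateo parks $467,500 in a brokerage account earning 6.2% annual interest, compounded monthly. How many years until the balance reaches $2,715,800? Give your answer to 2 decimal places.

28.45 years

We need (1 + 0.00516667)^(12t) = 5.8092, so 12t = ln 5.8092 / ln 1.005167 ≈ 341.4162.
t ≈ 341.4162/12 = 28.4514 years.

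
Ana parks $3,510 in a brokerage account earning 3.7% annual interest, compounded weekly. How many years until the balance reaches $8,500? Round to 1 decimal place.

(1 + 0.000711538)^(52t) = 8,500/3,510 = 2.4217.
52t·ln(1 + 0.000711538) = ln(2.4217); 52t = 0.88445/0.000711285 ≈ 1243.4532.
t ≈ 23.9126 years.

23.9 years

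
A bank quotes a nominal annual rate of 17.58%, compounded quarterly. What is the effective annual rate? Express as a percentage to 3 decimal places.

One year is 4 periods at 0.04395 each: (1 + 0.04395)^4 ≈ 1.187733.
EAR = 1.187733 − 1 ≈ 18.77329%.

18.773%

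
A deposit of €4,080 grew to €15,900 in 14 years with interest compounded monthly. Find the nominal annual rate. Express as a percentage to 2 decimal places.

(1 + r/12)^168 = 15,900/4,080 = 3.89706.
1 + r/12 = 3.89706^(1/168) ≈ 1.008129, so r/12 ≈ 0.00812943.
r ≈ 12·0.00812943 = 9.75531%.

9.76%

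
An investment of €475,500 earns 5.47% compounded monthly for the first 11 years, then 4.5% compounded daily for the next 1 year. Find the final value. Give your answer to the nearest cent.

€906,595.96

After 11 years at 5.47%: 475,500 × 1.82272526358 ≈ 866,705.8628.
Then 1 years at 4.5%: 866,705.8628 × 1.0460249585 ≈ 906,595.9642.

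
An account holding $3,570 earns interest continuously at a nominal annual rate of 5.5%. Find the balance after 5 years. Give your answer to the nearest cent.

$4,700.01

A = P·e^(rt) = 3,570·e^(0.055·5) = 3,570·e^0.275.
e^0.275 ≈ 1.316530675, so A ≈ 4,700.0145.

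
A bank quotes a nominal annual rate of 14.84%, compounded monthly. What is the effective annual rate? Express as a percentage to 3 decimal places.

15.892%

EAR = (1 + 14.84%/12)^12 − 1 = (1 + 0.0123667)^12 − 1.
(1 + 0.0123667)^12 ≈ 1.158922, so EAR ≈ 15.89216%.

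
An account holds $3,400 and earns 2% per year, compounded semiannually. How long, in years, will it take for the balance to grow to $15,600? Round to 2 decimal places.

We need (1 + 0.01)^(2t) = 4.5882, so 2t = ln 4.5882 / ln 1.01 ≈ 153.1100.
t ≈ 153.1100/2 = 76.5550 years.

76.56 years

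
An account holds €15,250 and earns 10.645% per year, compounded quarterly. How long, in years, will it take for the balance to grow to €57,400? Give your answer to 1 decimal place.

(1 + 0.0266125)^(4t) = 57,400/15,250 = 3.7639.
4t·ln(1 + 0.0266125) = ln(3.7639); 4t = 1.3255/0.0262645 ≈ 50.4659.
t ≈ 12.6165 years.

12.6 years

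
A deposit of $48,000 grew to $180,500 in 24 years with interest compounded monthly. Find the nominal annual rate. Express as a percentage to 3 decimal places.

5.532%

(1 + r/12)^288 = 180,500/48,000 = 3.76042.
1 + r/12 = 3.76042^(1/288) ≈ 1.00461, so r/12 ≈ 0.00460965.
r ≈ 12·0.00460965 = 5.53158%.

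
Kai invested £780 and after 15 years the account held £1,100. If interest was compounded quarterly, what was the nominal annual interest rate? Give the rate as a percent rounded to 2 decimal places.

2.30%

(1 + r/4)^60 = 1,100/780 = 1.41026.
1 + r/4 = 1.41026^(1/60) ≈ 1.005746, so r/4 ≈ 0.00574597.
r ≈ 4·0.00574597 = 2.29839%.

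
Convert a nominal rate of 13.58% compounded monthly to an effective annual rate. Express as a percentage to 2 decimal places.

14.46%

One year is 12 periods at 0.0113167 each: (1 + 0.0113167)^12 ≈ 1.14458.
EAR = 1.14458 − 1 ≈ 14.45795%.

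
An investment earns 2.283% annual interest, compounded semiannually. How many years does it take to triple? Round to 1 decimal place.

48.4 years

(1 + 0.011415)^(2t) = 3.
2t = ln 3 / ln(1 + 0.011415) ≈ 1.0986/0.0113503 ≈ 96.7911.
t ≈ 48.3956.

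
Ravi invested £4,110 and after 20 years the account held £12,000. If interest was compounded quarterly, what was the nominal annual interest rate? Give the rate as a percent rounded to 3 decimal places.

(1 + r/4)^80 = 12,000/4,110 = 2.91971.
1 + r/4 = 2.91971^(1/80) ≈ 1.013484, so r/4 ≈ 0.0134836.
r ≈ 4·0.0134836 = 5.39346%.

5.393%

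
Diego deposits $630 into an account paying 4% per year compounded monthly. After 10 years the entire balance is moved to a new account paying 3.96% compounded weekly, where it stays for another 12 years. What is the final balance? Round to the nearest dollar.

Phase 1: 630·(1 + 0.04/12)^120 ≈ 939.2246.
Phase 2: 939.2246·(1 + 0.0396/52)^624 ≈ 1,510.3154.

$1,510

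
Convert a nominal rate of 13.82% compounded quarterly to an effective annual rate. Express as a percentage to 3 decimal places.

14.553%

One year is 4 periods at 0.03455 each: (1 + 0.03455)^4 ≈ 1.145529.
EAR = 1.145529 − 1 ≈ 14.55286%.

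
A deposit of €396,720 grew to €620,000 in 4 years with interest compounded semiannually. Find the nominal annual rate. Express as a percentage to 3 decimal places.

11.480%

The 8-period growth factor is 620,000/396,720 = 1.56282.
r/2 = 1.56282^(1/8) − 1 ≈ 0.0573979, so r ≈ 2·0.0573979 = 11.47958%.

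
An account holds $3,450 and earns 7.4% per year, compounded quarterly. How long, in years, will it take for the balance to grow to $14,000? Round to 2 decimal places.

19.10 years

(1 + 0.0185)^(4t) = 14,000/3,450 = 4.058.
4t·ln(1 + 0.0185) = ln(4.058); 4t = 1.4007/0.018331 ≈ 76.4108.
t ≈ 19.1027 years.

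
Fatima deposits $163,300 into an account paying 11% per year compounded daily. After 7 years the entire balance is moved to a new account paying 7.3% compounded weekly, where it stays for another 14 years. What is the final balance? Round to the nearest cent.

Phase 1: 163,300·(1 + 0.11/365)^2555 ≈ 352,648.9182.
Phase 2: 352,648.9182·(1 + 0.073/52)^728 ≈ 979,219.9655.

$979,219.97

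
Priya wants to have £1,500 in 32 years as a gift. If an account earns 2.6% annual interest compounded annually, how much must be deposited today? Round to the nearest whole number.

Annual rate = 2.6% = 0.026; 32 periods.
P = 1,500/(1 + 0.026)^32 ≈ 1,500/2.27360777 ≈ 659.7444.

£660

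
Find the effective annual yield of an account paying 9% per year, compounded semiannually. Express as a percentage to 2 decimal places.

9.20%

EAR = (1 + 9%/2)^2 − 1 = (1 + 0.045)^2 − 1.
(1 + 0.045)^2 ≈ 1.092025, so EAR ≈ 9.20250%.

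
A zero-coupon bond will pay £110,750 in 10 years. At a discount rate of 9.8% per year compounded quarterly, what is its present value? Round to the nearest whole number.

£42,060

Growth factor = (1 + 0.0245)^40 ≈ 2.63316764149.
P = 110,750/2.63316764149 ≈ 42,059.6085.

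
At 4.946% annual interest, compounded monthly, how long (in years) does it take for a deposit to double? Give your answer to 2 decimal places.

(1 + 0.00412167)^(12t) = 2.
12t = ln 2 / ln(1 + 0.00412167) ≈ 0.69315/0.0041132 ≈ 168.5179.
t ≈ 14.0432.

14.04 years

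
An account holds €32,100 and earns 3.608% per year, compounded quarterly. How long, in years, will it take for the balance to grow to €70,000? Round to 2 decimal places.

21.71 years

(1 + 0.00902)^(4t) = 70,000/32,100 = 2.1807.
4t·ln(1 + 0.00902) = ln(2.1807); 4t = 0.77964/0.00897956 ≈ 86.8237.
t ≈ 21.7059 years.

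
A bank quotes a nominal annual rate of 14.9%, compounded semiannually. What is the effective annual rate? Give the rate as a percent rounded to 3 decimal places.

15.455%

One year is 2 periods at 0.0745 each: (1 + 0.0745)^2 ≈ 1.15455.
EAR = 1.15455 − 1 ≈ 15.45502%.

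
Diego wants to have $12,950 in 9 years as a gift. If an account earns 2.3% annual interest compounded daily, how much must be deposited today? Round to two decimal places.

$10,528.67

Periodic rate = 2.3%/365 = 0.0000630137; 3285 periods.
P = 12,950/(1 + 0.023/365)^3285 ≈ 12,950/1.2299745503 ≈ 10,528.6731.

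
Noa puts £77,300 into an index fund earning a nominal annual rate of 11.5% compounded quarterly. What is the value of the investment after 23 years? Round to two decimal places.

Periodic rate = 11.5%/4 = 0.02875; periods = 4·23 = 92.
A = 77,300·(1 + 0.02875)^92 ≈ 77,300·13.56769387941 ≈ 1,048,782.7369.

£1,048,782.74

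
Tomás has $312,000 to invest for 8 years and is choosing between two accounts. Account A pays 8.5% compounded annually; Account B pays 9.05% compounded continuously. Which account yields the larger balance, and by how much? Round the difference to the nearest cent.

Account B, by $44,323.68

A: (1 + 0.085)^8 ≈ 1.9206043381, so 312,000 × 1.9206043381 ≈ 599,228.5535.
B: e^(0.0905·8) = e^0.724 ≈ 2.06266740089, so 312,000 × 2.06266740089 ≈ 643,552.2291.
Difference ≈ 44,323.6756 in favor of B.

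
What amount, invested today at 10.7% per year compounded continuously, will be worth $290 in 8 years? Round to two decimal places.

P = A·e^(−rt) = 290·e^(−0.856).
e^(−0.856) ≈ 0.42485812, so P ≈ 123.2089.

$123.21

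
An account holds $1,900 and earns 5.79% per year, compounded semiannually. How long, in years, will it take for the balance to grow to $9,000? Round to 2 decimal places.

We need (1 + 0.02895)^(2t) = 4.7368, so 2t = ln 4.7368 / ln 1.02895 ≈ 54.5001.
t ≈ 54.5001/2 = 27.2500 years.

27.25 years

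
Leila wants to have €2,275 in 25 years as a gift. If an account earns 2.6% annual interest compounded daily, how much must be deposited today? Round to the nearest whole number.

€1,188

Growth factor = (1 + 0.026/365)^9125 ≈ 1.915496486.
P = 2,275/1.915496486 ≈ 1,187.6816.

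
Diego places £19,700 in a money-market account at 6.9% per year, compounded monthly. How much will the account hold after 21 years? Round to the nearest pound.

£83,552

Growth factor = (1 + 0.00575)^252 ≈ 4.2412160214.
A ≈ 19,700 × 4.2412160214 ≈ 83,551.9556.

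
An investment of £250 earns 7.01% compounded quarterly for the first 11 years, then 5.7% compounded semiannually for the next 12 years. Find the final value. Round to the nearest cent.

After 11 years at 7.01%: 250 × 2.147750799 ≈ 536.9377.
Then 12 years at 5.7%: 536.9377 × 1.962922281 ≈ 1,053.9670.

£1,053.97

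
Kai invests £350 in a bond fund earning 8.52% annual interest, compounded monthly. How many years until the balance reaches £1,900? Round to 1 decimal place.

19.9 years

We need (1 + 0.0071)^(12t) = 5.4286, so 12t = ln 5.4286 / ln 1.0071 ≈ 239.1091.
t ≈ 239.1091/12 = 19.9258 years.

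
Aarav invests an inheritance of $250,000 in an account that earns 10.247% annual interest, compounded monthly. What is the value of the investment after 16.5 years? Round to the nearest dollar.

$1,346,196

Growth factor = (1 + 0.10247/12)^198 ≈ 5.384783009087.
A ≈ 250,000 × 5.384783009087 ≈ 1,346,195.7523.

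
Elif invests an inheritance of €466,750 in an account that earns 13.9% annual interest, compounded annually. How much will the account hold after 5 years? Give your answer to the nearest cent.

€894,752.55

Annual rate = 13.9% = 0.139; years = 5.
A = 466,750·(1 + 0.139)^5 ≈ 466,750·1.91698458405 ≈ 894,752.5546.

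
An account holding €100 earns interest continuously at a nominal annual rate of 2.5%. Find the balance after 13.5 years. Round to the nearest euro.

€140

A = P·e^(rt) = 100·e^(0.025·13.5) = 100·e^0.3375.
e^0.3375 ≈ 1.40143961, so A ≈ 140.1440.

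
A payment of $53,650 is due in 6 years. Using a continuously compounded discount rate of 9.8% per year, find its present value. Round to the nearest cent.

$29,799.20

P = A·e^(−rt) = 53,650·e^(−0.588).
e^(−0.588) ≈ 0.5554370487, so P ≈ 29,799.1977.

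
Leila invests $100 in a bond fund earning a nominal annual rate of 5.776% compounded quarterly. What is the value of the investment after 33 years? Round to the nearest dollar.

Periodic rate = 5.776%/4 = 0.01444; periods = 4·33 = 132.
A = 100·(1 + 0.01444)^132 ≈ 100·6.63560048 ≈ 663.5600.

$664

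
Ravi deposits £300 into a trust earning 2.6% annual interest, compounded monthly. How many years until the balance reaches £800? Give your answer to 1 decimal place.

37.8 years

(1 + 0.00216667)^(12t) = 800/300 = 2.6667.
12t·ln(1 + 0.00216667) = ln(2.6667); 12t = 0.98083/0.00216432 ≈ 453.1807.
t ≈ 37.7651 years.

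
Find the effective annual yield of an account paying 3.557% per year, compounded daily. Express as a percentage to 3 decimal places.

3.621%

One year is 365 periods at 0.0000974521 each: (1 + 0.0000974521)^365 ≈ 1.036208.
EAR = 1.036208 − 1 ≈ 3.62084%.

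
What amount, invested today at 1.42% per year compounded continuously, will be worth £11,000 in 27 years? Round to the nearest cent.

£7,496.94

P = A·e^(−rt) = 11,000·e^(−0.3834).
e^(−0.3834) ≈ 0.68154022866, so P ≈ 7,496.9425.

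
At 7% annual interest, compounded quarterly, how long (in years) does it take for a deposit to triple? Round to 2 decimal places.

(1 + 0.0175)^(4t) = 3.
4t = ln 3 / ln(1 + 0.0175) ≈ 1.0986/0.0173486 ≈ 63.3256.
t ≈ 15.8314.

15.83 years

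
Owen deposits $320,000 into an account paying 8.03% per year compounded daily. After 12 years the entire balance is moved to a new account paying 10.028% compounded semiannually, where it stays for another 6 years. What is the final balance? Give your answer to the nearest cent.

Phase 1: 320,000·(1 + 0.00022)^4380 ≈ 838,668.0808.
Phase 2: 838,668.0808·(1 + 0.05014)^12 ≈ 1,508,538.9501.

$1,508,538.95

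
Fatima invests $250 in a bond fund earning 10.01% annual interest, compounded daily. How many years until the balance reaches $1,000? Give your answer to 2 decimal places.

13.85 years

(1 + 0.000274247)^(365t) = 1,000/250 = 4.
365t·ln(1 + 0.000274247) = ln(4); 365t = 1.3863/0.000274209 ≈ 5055.6126.
t ≈ 13.8510 years.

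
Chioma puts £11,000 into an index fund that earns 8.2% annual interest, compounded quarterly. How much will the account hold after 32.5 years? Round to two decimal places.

Growth factor = (1 + 0.0205)^130 ≈ 13.9859244133.
A ≈ 11,000 × 13.9859244133 ≈ 153,845.1685.

£153,845.17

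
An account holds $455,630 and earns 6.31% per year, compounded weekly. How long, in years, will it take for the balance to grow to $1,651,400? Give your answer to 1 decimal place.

We need (1 + 0.00121346)^(52t) = 3.6244, so 52t = ln 3.6244 / ln 1.001213 ≈ 1061.8208.
t ≈ 1061.8208/52 = 20.4196 years.

20.4 years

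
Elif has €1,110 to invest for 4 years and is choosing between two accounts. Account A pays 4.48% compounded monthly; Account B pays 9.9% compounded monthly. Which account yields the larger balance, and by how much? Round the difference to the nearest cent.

A: (1 + 0.0448/12)^48 ≈ 1.195860875, so 1,110 × 1.195860875 ≈ 1,327.4056.
B: (1 + 0.00825)^48 ≈ 1.483457377, so 1,110 × 1.483457377 ≈ 1,646.6377.
Difference ≈ 319.2321 in favor of B.

Account B, by €319.23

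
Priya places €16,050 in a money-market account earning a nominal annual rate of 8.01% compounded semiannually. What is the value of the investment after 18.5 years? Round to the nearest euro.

€68,625

Periodic rate = 8.01%/2 = 0.04005; periods = 2·18.5 = 37.
A = 16,050·(1 + 0.04005)^37 ≈ 16,050·4.2756887053 ≈ 68,624.8037.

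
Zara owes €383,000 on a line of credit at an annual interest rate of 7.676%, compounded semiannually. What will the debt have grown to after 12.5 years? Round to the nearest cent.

€981,989.04

Growth factor = (1 + 0.03838)^25 ≈ 2.56394005561.
A ≈ 383,000 × 2.56394005561 ≈ 981,989.0413.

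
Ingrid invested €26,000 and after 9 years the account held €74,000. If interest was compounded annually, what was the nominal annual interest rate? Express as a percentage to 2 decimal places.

(1 + r)^9 = 74,000/26,000 = 2.84615.
1 + r = 2.84615^(1/9) ≈ 1.123242, so r ≈ 0.123242.
r ≈ 12.32415%.

12.32%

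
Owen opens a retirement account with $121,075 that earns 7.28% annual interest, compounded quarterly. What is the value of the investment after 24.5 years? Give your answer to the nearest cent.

Growth factor = (1 + 0.0182)^98 ≈ 5.85656657771.
A ≈ 121,075 × 5.85656657771 ≈ 709,083.7984.

$709,083.80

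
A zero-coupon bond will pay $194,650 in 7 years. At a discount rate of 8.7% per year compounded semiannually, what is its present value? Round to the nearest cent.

Periodic rate = 8.7%/2 = 0.0435; 14 periods.
P = 194,650/(1 + 0.0435)^14 ≈ 194,650/1.81507404947 ≈ 107,240.8038.

$107,240.80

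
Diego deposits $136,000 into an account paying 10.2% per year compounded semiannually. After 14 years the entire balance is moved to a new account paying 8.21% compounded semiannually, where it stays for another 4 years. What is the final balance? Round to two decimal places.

$755,418.58

Phase 1: 136,000·(1 + 0.051)^28 ≈ 547,538.8723.
Phase 2: 547,538.8723·(1 + 0.04105)^8 ≈ 755,418.5848.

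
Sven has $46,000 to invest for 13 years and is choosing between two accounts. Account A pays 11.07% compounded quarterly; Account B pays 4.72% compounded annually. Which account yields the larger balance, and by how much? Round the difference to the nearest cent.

Account A growth factor: (1 + 0.027675)^52 ≈ 4.13524425872; balance ≈ 190,221.2359.
Account B growth factor: (1 + 0.0472)^13 ≈ 1.82131572; balance ≈ 83,780.5231.
Account A is larger by 106,440.7128.

Account A, by $106,440.71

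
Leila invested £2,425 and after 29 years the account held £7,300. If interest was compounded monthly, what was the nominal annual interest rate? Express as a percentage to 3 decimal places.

(1 + r/12)^348 = 7,300/2,425 = 3.01031.
1 + r/12 = 3.01031^(1/348) ≈ 1.003172, so r/12 ≈ 0.00317181.
r ≈ 12·0.00317181 = 3.80617%.

3.806%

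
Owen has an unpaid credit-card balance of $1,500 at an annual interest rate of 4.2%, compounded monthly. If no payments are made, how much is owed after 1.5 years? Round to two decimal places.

Growth factor = (1 + 0.0035)^18 ≈ 1.0649097.
A ≈ 1,500 × 1.0649097 ≈ 1,597.3645.

$1,597.36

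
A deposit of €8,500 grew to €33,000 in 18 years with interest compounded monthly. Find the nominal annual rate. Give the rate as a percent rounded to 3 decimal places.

7.559%

(1 + r/12)^216 = 33,000/8,500 = 3.88235.
1 + r/12 = 3.88235^(1/216) ≈ 1.0063, so r/12 ≈ 0.00629958.
r ≈ 12·0.00629958 = 7.55950%.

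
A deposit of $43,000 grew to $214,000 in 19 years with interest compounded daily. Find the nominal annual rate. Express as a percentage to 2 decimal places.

8.45%

The 6935-period growth factor is 214,000/43,000 = 4.97674.
r/365 = 4.97674^(1/6935) − 1 ≈ 0.000231429, so r ≈ 365·0.000231429 = 8.44717%.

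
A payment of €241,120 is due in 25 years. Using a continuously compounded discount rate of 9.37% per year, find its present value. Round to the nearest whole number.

€23,169

P = A·e^(−rt) = 241,120·e^(−2.3425).
e^(−2.3425) ≈ 0.0960871199081, so P ≈ 23,168.5264.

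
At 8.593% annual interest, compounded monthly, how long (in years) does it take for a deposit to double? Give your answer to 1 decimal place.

8.1 years

(1 + 0.00716083)^(12t) = 2.
12t = ln 2 / ln(1 + 0.00716083) ≈ 0.69315/0.00713532 ≈ 97.1432.
t ≈ 8.0953.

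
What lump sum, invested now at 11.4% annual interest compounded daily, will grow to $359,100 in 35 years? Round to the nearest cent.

$6,647.39

Growth factor = (1 + 0.114/365)^12775 ≈ 54.0212254823.
P = 359,100/54.0212254823 ≈ 6,647.3871.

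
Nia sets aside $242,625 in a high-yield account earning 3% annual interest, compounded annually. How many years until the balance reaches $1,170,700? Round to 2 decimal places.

(1 + 0.03)^t = 1,170,700/242,625 = 4.8251.
t·ln(1 + 0.03) = ln(4.8251); t = 1.5738/0.0295588 ≈ 53.2444.

53.24 years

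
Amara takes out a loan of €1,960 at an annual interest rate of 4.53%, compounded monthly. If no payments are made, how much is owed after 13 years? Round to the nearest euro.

€3,528

Growth factor = (1 + 0.003775)^156 ≈ 1.800008237.
A ≈ 1,960 × 1.800008237 ≈ 3,528.0161.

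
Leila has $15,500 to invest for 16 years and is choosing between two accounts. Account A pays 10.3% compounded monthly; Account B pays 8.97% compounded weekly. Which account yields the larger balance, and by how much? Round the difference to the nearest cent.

Account A growth factor: (1 + 0.103/12)^192 ≈ 5.1601597894; balance ≈ 79,982.4767.
Account B growth factor: (1 + 0.001725)^832 ≈ 4.1952945907; balance ≈ 65,027.0662.
Account A is larger by 14,955.4106.

Account A, by $14,955.41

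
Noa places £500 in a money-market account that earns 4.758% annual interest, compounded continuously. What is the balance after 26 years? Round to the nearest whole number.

£1,723

A = P·e^(rt) = 500·e^(0.04758·26) = 500·e^1.23708.
e^1.23708 ≈ 3.445537791, so A ≈ 1,722.7689.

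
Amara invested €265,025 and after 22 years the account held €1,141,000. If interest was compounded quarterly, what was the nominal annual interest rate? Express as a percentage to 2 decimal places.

6.69%

(1 + r/4)^88 = 1,141,000/265,025 = 4.30525.
1 + r/4 = 4.30525^(1/88) ≈ 1.016727, so r/4 ≈ 0.0167274.
r ≈ 4·0.0167274 = 6.69096%.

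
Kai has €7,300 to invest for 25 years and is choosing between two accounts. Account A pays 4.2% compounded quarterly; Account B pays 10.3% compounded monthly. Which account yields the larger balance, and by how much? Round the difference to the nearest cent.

Account A growth factor: (1 + 0.0105)^100 ≈ 2.8420504644; balance ≈ 20,746.9684.
Account B growth factor: (1 + 0.103/12)^300 ≈ 12.987817342; balance ≈ 94,811.0666.
Account B is larger by 74,064.0982.

Account B, by €74,064.10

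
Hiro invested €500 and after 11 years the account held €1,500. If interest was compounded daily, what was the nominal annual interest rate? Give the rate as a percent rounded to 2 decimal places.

9.99%

The 4015-period growth factor is 1,500/500 = 3.
r/365 = 3^(1/4015) − 1 ≈ 0.000273664, so r ≈ 365·0.000273664 = 9.98875%.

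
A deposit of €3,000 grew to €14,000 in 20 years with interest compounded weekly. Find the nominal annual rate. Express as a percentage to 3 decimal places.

(1 + r/52)^1040 = 14,000/3,000 = 4.66667.
1 + r/52 = 4.66667^(1/1040) ≈ 1.001482, so r/52 ≈ 0.00148229.
r ≈ 52·0.00148229 = 7.70793%.

7.708%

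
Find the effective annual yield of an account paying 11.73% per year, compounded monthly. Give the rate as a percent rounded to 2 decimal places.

One year is 12 periods at 0.009775 each: (1 + 0.009775)^12 ≈ 1.123816.
EAR = 1.123816 − 1 ≈ 12.38164%.

12.38%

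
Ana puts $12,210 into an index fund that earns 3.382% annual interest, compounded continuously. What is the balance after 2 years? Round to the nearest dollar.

$13,064

A = P·e^(rt) = 12,210·e^(0.03382·2) = 12,210·e^0.06764.
e^0.06764 ≈ 1.0699800463, so A ≈ 13,064.4564.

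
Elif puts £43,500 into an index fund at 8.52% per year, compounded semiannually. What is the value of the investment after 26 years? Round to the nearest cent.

£380,724.41

Growth factor = (1 + 0.0426)^52 ≈ 8.75228539527.
A ≈ 43,500 × 8.75228539527 ≈ 380,724.4147.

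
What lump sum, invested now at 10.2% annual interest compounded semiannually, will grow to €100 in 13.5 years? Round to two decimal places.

€26.11

Periodic rate = 10.2%/2 = 0.051; 27 periods.
P = 100/(1 + 0.051)^27 ≈ 100/3.8306576 ≈ 26.1052.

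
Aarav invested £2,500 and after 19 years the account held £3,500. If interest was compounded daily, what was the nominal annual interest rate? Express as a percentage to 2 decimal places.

1.77%

The 6935-period growth factor is 3,500/2,500 = 1.4.
r/365 = 1.4^(1/6935) − 1 ≈ 0.0000485192, so r ≈ 365·0.0000485192 = 1.77095%.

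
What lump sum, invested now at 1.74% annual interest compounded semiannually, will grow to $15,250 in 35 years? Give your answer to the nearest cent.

$8,316.27

Growth factor = (1 + 0.0087)^70 ≈ 1.8337556205.
P = 15,250/1.8337556205 ≈ 8,316.2663.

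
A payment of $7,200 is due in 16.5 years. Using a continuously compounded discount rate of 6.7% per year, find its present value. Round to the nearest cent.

P = A·e^(−rt) = 7,200·e^(−1.1055).
e^(−1.1055) ≈ 0.3310453182, so P ≈ 2,383.5263.

$2,383.53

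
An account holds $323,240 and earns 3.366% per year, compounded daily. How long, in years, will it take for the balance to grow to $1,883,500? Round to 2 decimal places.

52.36 years

(1 + 0.0000922192)^(365t) = 1,883,500/323,240 = 5.8269.
365t·ln(1 + 0.0000922192) = ln(5.8269); 365t = 1.7625/9.22149e-05 ≈ 19112.8705.
t ≈ 52.3640 years.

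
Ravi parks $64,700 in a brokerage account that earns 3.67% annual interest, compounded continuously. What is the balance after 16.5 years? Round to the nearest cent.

A = P·e^(rt) = 64,700·e^(0.0367·16.5) = 64,700·e^0.60555.
e^0.60555 ≈ 1.83225967463, so A ≈ 118,547.2009.

$118,547.20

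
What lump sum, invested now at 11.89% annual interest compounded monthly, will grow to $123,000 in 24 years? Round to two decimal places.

$7,189.55

Periodic rate = 11.89%/12 = 0.00990833; 288 periods.
P = 123,000/(1 + 0.1189/12)^288 ≈ 123,000/17.108159024 ≈ 7,189.5521.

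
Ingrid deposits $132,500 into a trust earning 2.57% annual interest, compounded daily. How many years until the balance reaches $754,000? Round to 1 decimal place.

67.7 years

We need (1 + 0.000070411)^(365t) = 5.6906, so 365t = ln 5.6906 / ln 1.00007 ≈ 24696.0269.
t ≈ 24696.0269/365 = 67.6603 years.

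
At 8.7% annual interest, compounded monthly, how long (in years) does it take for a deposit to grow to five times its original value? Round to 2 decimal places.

18.57 years

(1 + 0.00725)^(12t) = 5.
12t = ln 5 / ln(1 + 0.00725) ≈ 1.6094/0.00722385 ≈ 222.7952.
t ≈ 18.5663.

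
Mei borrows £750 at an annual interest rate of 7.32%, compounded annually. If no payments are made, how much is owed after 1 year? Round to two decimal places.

£804.90

Growth factor = (1 + 0.0732)^1 ≈ 1.0732.
A ≈ 750 × 1.0732 ≈ 804.9000.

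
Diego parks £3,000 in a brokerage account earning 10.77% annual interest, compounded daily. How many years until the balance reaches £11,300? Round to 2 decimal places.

12.32 years

(1 + 0.000295068)^(365t) = 11,300/3,000 = 3.7667.
365t·ln(1 + 0.000295068) = ln(3.7667); 365t = 1.3262/0.000295025 ≈ 4495.1803.
t ≈ 12.3156 years.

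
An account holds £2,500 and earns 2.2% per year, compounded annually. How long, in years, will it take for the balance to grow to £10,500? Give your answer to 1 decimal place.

65.9 years

(1 + 0.022)^t = 10,500/2,500 = 4.2.
t·ln(1 + 0.022) = ln(4.2); t = 1.4351/0.0217615 ≈ 65.9461.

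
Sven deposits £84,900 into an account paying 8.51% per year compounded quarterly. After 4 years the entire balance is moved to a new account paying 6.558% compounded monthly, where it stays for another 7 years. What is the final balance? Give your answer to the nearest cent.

After 4 years at 8.51%: 84,900 × 1.40050032411 ≈ 118,902.4775.
Then 7 years at 6.558%: 118,902.4775 × 1.58060892763 ≈ 187,938.3175.

£187,938.32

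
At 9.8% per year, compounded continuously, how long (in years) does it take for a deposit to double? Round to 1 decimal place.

e^(0.098t) = 2, so 0.098t = ln 2 ≈ 0.69315.
t ≈ 0.69315/0.098 ≈ 7.0729.

7.1 years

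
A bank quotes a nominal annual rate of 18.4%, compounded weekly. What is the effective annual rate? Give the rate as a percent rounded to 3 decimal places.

20.163%

EAR = (1 + 18.4%/52)^52 − 1 = (1 + 0.00353846)^52 − 1.
(1 + 0.00353846)^52 ≈ 1.201626, so EAR ≈ 20.16255%.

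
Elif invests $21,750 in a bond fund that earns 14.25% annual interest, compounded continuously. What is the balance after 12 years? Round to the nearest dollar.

A = P·e^(rt) = 21,750·e^(0.1425·12) = 21,750·e^1.71.
e^1.71 ≈ 5.52896147762, so A ≈ 120,254.9121.

$120,255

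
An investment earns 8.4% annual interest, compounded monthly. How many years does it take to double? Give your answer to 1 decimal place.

8.3 years

(1 + 0.007)^(12t) = 2.
12t = ln 2 / ln(1 + 0.007) ≈ 0.69315/0.00697561 ≈ 99.3672.
t ≈ 8.2806.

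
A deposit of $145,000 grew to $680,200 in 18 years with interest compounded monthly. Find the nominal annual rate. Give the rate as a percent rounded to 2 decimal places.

8.62%

(1 + r/12)^216 = 680,200/145,000 = 4.69103.
1 + r/12 = 4.69103^(1/216) ≈ 1.007181, so r/12 ≈ 0.00718147.
r ≈ 12·0.00718147 = 8.61776%.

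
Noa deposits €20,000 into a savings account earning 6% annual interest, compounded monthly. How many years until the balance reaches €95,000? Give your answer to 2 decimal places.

26.03 years

We need (1 + 0.005)^(12t) = 4.75, so 12t = ln 4.75 / ln 1.005 ≈ 312.4073.
t ≈ 312.4073/12 = 26.0339 years.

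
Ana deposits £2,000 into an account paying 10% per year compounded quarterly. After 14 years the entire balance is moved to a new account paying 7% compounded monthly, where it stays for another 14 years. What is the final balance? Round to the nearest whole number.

£21,181

Phase 1: 2,000·(1 + 0.025)^56 ≈ 7,971.9847.
Phase 2: 7,971.9847·(1 + 0.07/12)^168 ≈ 21,180.6117.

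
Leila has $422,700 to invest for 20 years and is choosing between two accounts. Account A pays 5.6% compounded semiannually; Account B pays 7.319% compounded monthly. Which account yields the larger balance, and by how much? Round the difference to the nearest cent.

Account B, by $543,229.51

Account A growth factor: (1 + 0.028)^40 ≈ 3.018037184926; balance ≈ 1,275,724.3181.
Account B growth factor: (1 + 0.07319/12)^240 ≈ 4.303179156865; balance ≈ 1,818,953.8296.
Account B is larger by 543,229.5115.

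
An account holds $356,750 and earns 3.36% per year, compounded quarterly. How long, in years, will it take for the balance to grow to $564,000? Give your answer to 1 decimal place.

(1 + 0.0084)^(4t) = 564,000/356,750 = 1.5809.
4t·ln(1 + 0.0084) = ln(1.5809); 4t = 0.45802/0.00836492 ≈ 54.7548.
t ≈ 13.6887 years.

13.7 years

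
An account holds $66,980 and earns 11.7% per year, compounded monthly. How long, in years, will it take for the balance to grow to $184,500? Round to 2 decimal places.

8.70 years

(1 + 0.00975)^(12t) = 184,500/66,980 = 2.7546.
12t·ln(1 + 0.00975) = ln(2.7546); 12t = 1.0133/0.00970278 ≈ 104.4294.
t ≈ 8.7025 years.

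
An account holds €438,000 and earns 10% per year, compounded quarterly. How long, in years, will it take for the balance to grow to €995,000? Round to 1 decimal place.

8.3 years

(1 + 0.025)^(4t) = 995,000/438,000 = 2.2717.
4t·ln(1 + 0.025) = ln(2.2717); 4t = 0.82052/0.0246926 ≈ 33.2295.
t ≈ 8.3074 years.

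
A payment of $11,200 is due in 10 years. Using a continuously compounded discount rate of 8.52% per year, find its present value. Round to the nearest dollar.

$4,777

P = A·e^(−rt) = 11,200·e^(−0.852).
e^(−0.852) ≈ 0.42656095635, so P ≈ 4,777.4827.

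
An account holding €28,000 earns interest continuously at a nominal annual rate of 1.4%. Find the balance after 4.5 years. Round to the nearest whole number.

€29,821

A = P·e^(rt) = 28,000·e^(0.014·4.5) = 28,000·e^0.063.
e^0.063 ≈ 1.0650268392, so A ≈ 29,820.7515.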